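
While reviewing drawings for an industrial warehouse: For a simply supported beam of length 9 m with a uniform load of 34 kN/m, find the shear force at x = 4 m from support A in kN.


R_A = w * L / 2 = 34 * 9 / 2 = 153.0 kN
V(x) = R_A - w * x = 153.0 - 34 * 4
= 17.0 kN

17.0 kN


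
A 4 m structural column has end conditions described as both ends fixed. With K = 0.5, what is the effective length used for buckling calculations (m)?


L_eff = K * L
= 0.5 * 4
= 2.0 m

2.0 m


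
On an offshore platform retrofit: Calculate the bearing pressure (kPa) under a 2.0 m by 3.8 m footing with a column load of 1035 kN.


A = 2.0 * 3.8 = 7.6 m^2
q = P / A = 1035 / 7.6
= 136.1842 kPa

136.1842 kPa


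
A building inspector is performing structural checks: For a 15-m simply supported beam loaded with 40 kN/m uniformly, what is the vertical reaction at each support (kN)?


Total load = w * L = 40 * 15 = 600 kN
By symmetry, each reaction R = total / 2 = 600 / 2 = 300.0 kN

300.0 kN


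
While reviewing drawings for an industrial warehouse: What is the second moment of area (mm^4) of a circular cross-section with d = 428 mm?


r = d / 2 = 428 / 2 = 214.0 mm
I = pi * r^4 / 4 = pi * 214.0^4 / 4
= 1647194846.15 mm^4

1647194846.15 mm^4


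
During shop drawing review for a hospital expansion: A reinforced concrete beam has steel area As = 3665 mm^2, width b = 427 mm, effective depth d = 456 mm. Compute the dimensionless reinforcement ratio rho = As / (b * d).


rho = As / (b * d)
= 3665 / (427 * 456)
= 3665 / 194712
= 0.018823 (dimensionless)

0.018823 (dimensionless)


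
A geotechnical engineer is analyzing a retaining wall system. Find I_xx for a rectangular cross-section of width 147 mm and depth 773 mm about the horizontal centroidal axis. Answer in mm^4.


I = b * h^3 / 12
= 147 * 773^3 / 12
= 147 * 461889917 / 12
= 5658151483.25 mm^4

5658151483.25 mm^4


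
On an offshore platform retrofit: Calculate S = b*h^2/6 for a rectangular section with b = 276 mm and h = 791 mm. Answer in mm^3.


S = b * h^2 / 6
= 276 * 791^2 / 6
= 276 * 625681 / 6
= 28781326.0 mm^3

28781326.0 mm^3


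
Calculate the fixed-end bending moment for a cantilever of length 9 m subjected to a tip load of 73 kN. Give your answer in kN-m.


For a cantilever with a point load at the free end:
M_max = P * L = 73 * 9 = 657 kN-m

657 kN-m


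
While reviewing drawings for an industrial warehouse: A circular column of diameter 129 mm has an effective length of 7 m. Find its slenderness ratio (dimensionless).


Radius of gyration r = d / 4 = 129 / 4 = 32.25 mm
L_eff = 7000.0 mm
Slenderness ratio = L / r = 7000.0 / 32.25 = 217.05 (dimensionless)

217.05 (dimensionless)


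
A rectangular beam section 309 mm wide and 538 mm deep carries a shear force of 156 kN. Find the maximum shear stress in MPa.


A = b * h = 309 * 538 = 166242 mm^2
V = 156 kN = 156000.0 N
tau_max = 1.5 * V / A = 1.5 * 156000.0 / 166242
= 1.4076 MPa

1.4076 MPa


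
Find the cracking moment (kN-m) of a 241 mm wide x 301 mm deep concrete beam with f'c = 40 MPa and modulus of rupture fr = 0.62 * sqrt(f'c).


fr = 0.62 * sqrt(40) = 0.62 * 6.3246 = 3.9212 MPa
I = 241 * 301^3 / 12 = 547690595.08 mm^4
y_t = 150.5 mm
M_cr = fr * I / y_t = 3.9212 * 547690595.08 / 150.5 N-mm
= 14.2699 kN-m

14.2699 kN-m


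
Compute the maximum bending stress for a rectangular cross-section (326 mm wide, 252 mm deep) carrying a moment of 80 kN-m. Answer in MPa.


I = b * h^3 / 12 = 326 * 252^3 / 12 = 434748384.0 mm^4
y = h / 2 = 252 / 2 = 126.0 mm
M = 80 kN-m = 80000000.0 N-mm
sigma = M * y / I = 80000000.0 * 126.0 / 434748384.0
= 23.19 MPa

23.19 MPa


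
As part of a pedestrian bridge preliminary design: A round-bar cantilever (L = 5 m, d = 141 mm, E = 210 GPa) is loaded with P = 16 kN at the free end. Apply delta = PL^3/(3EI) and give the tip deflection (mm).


I = pi * d^4 / 64 = pi * 141^4 / 64 = 19401993.26 mm^4
L = 5000.0 mm, P = 16000.0 N, E = 210000.0 MPa
delta = P * L^3 / (3 * E * I)
= 16000.0 * 5000.0^3 / (3 * 210000.0 * 19401993.26)
= 163.6225 mm

163.6225 mm


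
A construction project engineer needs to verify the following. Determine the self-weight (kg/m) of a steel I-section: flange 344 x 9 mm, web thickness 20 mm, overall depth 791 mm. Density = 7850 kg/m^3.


A_flanges = 2 * 344 * 9 = 6192 mm^2
A_web = (791 - 2 * 9) * 20 = 15460 mm^2
A_total = 6192 + 15460 = 21652 mm^2 = 0.021652 m^2
Weight = rho * A = 7850 * 0.021652 = 169.9682 kg/m

169.9682 kg/m


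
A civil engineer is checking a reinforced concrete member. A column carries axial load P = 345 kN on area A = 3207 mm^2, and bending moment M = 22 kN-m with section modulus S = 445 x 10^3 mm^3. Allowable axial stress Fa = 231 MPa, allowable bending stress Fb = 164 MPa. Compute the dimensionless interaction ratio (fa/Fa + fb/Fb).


f_a = P / A = 345000.0 / 3207 = 107.5772 MPa
f_b = M / S = 22000000.0 / 445000.0 = 49.4382 MPa
Ratio = f_a / Fa + f_b / Fb
= 107.5772 / 231 + 49.4382 / 164
= 0.7672 (dimensionless)

0.7672 (dimensionless)


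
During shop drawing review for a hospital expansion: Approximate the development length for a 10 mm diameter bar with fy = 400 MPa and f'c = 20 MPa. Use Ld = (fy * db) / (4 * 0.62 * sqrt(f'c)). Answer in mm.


Ld = (fy * db) / (4 * 0.62 * sqrt(f'c))
= (400 * 10) / (4 * 0.62 * sqrt(20))
= 4000 / 11.0909
= 360.66 mm

360.66 mm


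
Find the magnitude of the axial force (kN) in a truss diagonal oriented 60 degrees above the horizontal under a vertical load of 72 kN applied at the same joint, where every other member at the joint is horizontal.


At the joint, only the diagonal has a vertical component, so vertical equilibrium gives:
F * sin(60) = 72
F = 72 / sin(60)
= 72 / 0.866025
= 83.14 kN

83.14 kN


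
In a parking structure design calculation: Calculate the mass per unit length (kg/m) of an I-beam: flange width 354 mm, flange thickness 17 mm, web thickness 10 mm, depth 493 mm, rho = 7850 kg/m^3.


A_flanges = 2 * 354 * 17 = 12036 mm^2
A_web = (493 - 2 * 17) * 10 = 4590 mm^2
A_total = 12036 + 4590 = 16626 mm^2 = 0.016626 m^2
Weight = rho * A = 7850 * 0.016626 = 130.5141 kg/m

130.5141 kg/m


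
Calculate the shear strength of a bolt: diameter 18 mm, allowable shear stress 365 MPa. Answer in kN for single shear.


A = pi * d^2 / 4 = pi * 18^2 / 4 = 254.469 mm^2
V = f_v * A / 1000 = 365 * 254.469 / 1000
= 92.8812 kN

92.8812 kN


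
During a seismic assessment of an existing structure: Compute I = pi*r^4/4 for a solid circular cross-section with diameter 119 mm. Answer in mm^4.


r = d / 2 = 119 / 2 = 59.5 mm
I = pi * r^4 / 4 = pi * 59.5^4 / 4
= 9843685.83 mm^4

9843685.83 mm^4


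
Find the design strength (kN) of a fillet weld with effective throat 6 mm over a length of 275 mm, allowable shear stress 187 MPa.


Strength = throat * length * allowable stress
= 6 * 275 * 187 N
= 308550 N
= 308.55 kN

308.55 kN


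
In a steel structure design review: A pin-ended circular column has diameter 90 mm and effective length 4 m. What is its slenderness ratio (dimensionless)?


Radius of gyration r = d / 4 = 90 / 4 = 22.5 mm
L_eff = 4000.0 mm
Slenderness ratio = L / r = 4000.0 / 22.5 = 177.78 (dimensionless)

177.78 (dimensionless)


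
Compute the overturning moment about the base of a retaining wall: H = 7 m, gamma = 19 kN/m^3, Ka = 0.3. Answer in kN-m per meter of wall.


Pa = 0.5 * Ka * gamma * H^2
= 0.5 * 0.3 * 19 * 7^2
= 139.65 kN/m
Arm = H / 3 = 7 / 3 = 2.3333 m
Mo = Pa * arm = Pa * H / 3 = 139.65 * 7 / 3 = 325.85 kN-m/m

325.85 kN-m/m


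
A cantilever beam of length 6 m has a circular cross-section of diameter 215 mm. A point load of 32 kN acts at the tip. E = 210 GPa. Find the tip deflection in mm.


I = pi * d^4 / 64 = pi * 215^4 / 64 = 104887501.03 mm^4
L = 6000.0 mm, P = 32000.0 N, E = 210000.0 MPa
delta = P * L^3 / (3 * E * I)
= 32000.0 * 6000.0^3 / (3 * 210000.0 * 104887501.03)
= 104.6019 mm

104.6019 mm


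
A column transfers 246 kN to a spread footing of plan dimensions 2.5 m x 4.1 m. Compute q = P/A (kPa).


A = 2.5 * 4.1 = 10.25 m^2
q = P / A = 246 / 10.25
= 24.0 kPa

24.0 kPa


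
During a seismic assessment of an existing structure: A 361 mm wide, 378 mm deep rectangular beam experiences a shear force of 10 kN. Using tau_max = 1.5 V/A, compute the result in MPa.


A = b * h = 361 * 378 = 136458 mm^2
V = 10 kN = 10000.0 N
tau_max = 1.5 * V / A = 1.5 * 10000.0 / 136458
= 0.1099 MPa

0.1099 MPa


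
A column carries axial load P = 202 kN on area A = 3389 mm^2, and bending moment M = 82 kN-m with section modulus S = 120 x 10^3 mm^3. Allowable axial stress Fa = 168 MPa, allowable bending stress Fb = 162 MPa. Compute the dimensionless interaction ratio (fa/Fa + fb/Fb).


f_a = P / A = 202000.0 / 3389 = 59.6046 MPa
f_b = M / S = 82000000.0 / 120000.0 = 683.3333 MPa
Ratio = f_a / Fa + f_b / Fb
= 59.6046 / 168 + 683.3333 / 162
= 4.5729 (dimensionless)

4.5729 (dimensionless)


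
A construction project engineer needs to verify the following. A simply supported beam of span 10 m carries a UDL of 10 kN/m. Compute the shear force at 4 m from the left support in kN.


R_A = w * L / 2 = 10 * 10 / 2 = 50.0 kN
V(x) = R_A - w * x = 50.0 - 10 * 4
= 10.0 kN

10.0 kN


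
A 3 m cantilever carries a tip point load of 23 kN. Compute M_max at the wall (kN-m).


For a cantilever with a point load at the free end:
M_max = P * L = 23 * 3 = 69 kN-m

69 kN-m


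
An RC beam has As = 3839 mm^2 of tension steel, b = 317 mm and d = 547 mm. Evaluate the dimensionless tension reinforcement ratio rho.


rho = As / (b * d)
= 3839 / (317 * 547)
= 3839 / 173399
= 0.02214 (dimensionless)

0.02214 (dimensionless)


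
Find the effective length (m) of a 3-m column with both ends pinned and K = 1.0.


L_eff = K * L
= 1.0 * 3
= 3.0 m

3.0 m


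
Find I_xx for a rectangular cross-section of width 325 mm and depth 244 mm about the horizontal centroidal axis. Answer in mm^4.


I = b * h^3 / 12
= 325 * 244^3 / 12
= 325 * 14526784 / 12
= 393433733.33 mm^4

393433733.33 mm^4


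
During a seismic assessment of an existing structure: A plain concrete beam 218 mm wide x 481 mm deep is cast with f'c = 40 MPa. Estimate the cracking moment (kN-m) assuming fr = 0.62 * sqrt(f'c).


fr = 0.62 * sqrt(40) = 0.62 * 6.3246 = 3.9212 MPa
I = 218 * 481^3 / 12 = 2021670978.17 mm^4
y_t = 240.5 mm
M_cr = fr * I / y_t = 3.9212 * 2021670978.17 / 240.5 N-mm
= 32.9623 kN-m

32.9623 kN-m


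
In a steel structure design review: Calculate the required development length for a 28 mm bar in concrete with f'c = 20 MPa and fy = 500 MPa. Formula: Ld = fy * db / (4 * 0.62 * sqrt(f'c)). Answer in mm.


Ld = (fy * db) / (4 * 0.62 * sqrt(f'c))
= (500 * 28) / (4 * 0.62 * sqrt(20))
= 14000 / 11.0909
= 1262.3 mm

1262.3 mm


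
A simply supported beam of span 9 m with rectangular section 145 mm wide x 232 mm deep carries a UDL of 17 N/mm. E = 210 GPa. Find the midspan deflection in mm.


I = 145 * 232^3 / 12 = 150886613.33 mm^4
L = 9000.0 mm, w = 17 N/mm, E = 210000.0 MPa
delta = 5 * w * L^4 / (384 * E * I)
= 5 * 17 * 9000.0^4 / (384 * 210000.0 * 150886613.33)
= 45.834 mm

45.834 mm


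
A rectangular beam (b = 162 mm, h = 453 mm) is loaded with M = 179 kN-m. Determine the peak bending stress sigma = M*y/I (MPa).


I = b * h^3 / 12 = 162 * 453^3 / 12 = 1254955639.5 mm^4
y = h / 2 = 453 / 2 = 226.5 mm
M = 179 kN-m = 179000000.0 N-mm
sigma = M * y / I = 179000000.0 * 226.5 / 1254955639.5
= 32.31 MPa

32.31 MPa


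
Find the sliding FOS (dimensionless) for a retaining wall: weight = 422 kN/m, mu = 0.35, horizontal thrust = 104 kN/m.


Resisting force = mu * W = 0.35 * 422 = 147.7 kN/m
FOS = Resisting / Driving = 147.7 / 104
= 1.4202 (dimensionless)

1.4202 (dimensionless)


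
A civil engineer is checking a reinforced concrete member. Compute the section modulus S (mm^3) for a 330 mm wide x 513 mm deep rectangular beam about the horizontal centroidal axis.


S = b * h^2 / 6
= 330 * 513^2 / 6
= 330 * 263169 / 6
= 14474295.0 mm^3

14474295.0 mm^3


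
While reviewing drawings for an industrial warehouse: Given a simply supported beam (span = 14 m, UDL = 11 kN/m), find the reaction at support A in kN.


Total load = w * L = 11 * 14 = 154 kN
By symmetry, each reaction R = total / 2 = 154 / 2 = 77.0 kN

77.0 kN


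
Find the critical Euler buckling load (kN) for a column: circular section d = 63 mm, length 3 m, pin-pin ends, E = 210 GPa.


I = pi * d^4 / 64 = 773271.66 mm^4
L = 3000.0 mm
P_cr = pi^2 * E * I / L^2
= 9.8696 * 210000.0 * 773271.66 / 3000.0^2
= 178077.33 N = 178.0773 kN

178.0773 kN


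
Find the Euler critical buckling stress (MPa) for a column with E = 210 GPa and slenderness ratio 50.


sigma_cr = pi^2 * E / lambda^2
= 9.8696 * 210000.0 / 50^2
= 9.8696 * 210000.0 / 2500
= 829.0468 MPa

829.0468 MPa


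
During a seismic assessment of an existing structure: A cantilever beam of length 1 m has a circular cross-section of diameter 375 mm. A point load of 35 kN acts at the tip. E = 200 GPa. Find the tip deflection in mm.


I = pi * d^4 / 64 = pi * 375^4 / 64 = 970722217.33 mm^4
L = 1000.0 mm, P = 35000.0 N, E = 200000.0 MPa
delta = P * L^3 / (3 * E * I)
= 35000.0 * 1000.0^3 / (3 * 200000.0 * 970722217.33)
= 0.0601 mm

0.0601 mm


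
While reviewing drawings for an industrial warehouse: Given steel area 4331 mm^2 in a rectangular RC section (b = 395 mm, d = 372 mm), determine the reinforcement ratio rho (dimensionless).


rho = As / (b * d)
= 4331 / (395 * 372)
= 4331 / 146940
= 0.029475 (dimensionless)

0.029475 (dimensionless)


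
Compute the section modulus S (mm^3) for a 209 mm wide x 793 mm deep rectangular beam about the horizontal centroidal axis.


S = b * h^2 / 6
= 209 * 793^2 / 6
= 209 * 628849 / 6
= 21904906.83 mm^3

21904906.83 mm^3


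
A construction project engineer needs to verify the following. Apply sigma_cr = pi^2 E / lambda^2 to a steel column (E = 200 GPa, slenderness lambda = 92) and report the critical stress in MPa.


sigma_cr = pi^2 * E / lambda^2
= 9.8696 * 200000.0 / 92^2
= 9.8696 * 200000.0 / 8464
= 233.2137 MPa

233.2137 MPa


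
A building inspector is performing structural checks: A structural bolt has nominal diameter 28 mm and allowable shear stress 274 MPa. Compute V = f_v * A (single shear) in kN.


A = pi * d^2 / 4 = pi * 28^2 / 4 = 615.7522 mm^2
V = f_v * A / 1000 = 274 * 615.7522 / 1000
= 168.7161 kN

168.7161 kN


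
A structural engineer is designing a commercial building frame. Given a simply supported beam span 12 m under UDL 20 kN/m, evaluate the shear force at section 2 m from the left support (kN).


R_A = w * L / 2 = 20 * 12 / 2 = 120.0 kN
V(x) = R_A - w * x = 120.0 - 20 * 2
= 80.0 kN

80.0 kN


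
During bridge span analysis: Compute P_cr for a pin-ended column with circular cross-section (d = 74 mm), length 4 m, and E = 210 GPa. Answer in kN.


I = pi * d^4 / 64 = 1471962.61 mm^4
L = 4000.0 mm
P_cr = pi^2 * E * I / L^2
= 9.8696 * 210000.0 * 1471962.61 / 4000.0^2
= 190675.91 N = 190.6759 kN

190.6759 kN


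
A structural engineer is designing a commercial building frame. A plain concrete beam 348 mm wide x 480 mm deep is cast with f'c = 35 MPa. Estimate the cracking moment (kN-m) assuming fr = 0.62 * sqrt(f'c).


fr = 0.62 * sqrt(35) = 0.62 * 5.9161 = 3.668 MPa
I = 348 * 480^3 / 12 = 3207168000.0 mm^4
y_t = 240.0 mm
M_cr = fr * I / y_t = 3.668 * 3207168000.0 / 240.0 N-mm
= 49.0158 kN-m

49.0158 kN-m


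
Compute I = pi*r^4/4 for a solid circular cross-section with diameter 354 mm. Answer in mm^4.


r = d / 2 = 354 / 2 = 177.0 mm
I = pi * r^4 / 4 = pi * 177.0^4 / 4
= 770873199.04 mm^4

770873199.04 mm^4


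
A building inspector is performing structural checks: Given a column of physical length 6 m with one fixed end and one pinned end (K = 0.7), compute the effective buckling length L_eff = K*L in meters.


L_eff = K * L
= 0.7 * 6
= 4.2 m

4.2 m


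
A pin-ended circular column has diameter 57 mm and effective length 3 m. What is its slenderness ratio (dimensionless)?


Radius of gyration r = d / 4 = 57 / 4 = 14.25 mm
L_eff = 3000.0 mm
Slenderness ratio = L / r = 3000.0 / 14.25 = 210.53 (dimensionless)

210.53 (dimensionless)


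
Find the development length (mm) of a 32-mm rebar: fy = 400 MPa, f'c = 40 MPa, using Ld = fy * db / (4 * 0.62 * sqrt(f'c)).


Ld = (fy * db) / (4 * 0.62 * sqrt(f'c))
= (400 * 32) / (4 * 0.62 * sqrt(40))
= 12800 / 15.6849
= 816.07 mm

816.07 mm


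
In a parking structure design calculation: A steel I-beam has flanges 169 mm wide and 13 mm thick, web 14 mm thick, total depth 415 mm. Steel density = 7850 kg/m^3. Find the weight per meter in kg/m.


A_flanges = 2 * 169 * 13 = 4394 mm^2
A_web = (415 - 2 * 13) * 14 = 5446 mm^2
A_total = 4394 + 5446 = 9840 mm^2 = 0.009840 m^2
Weight = rho * A = 7850 * 0.009840 = 77.244 kg/m

77.244 kg/m


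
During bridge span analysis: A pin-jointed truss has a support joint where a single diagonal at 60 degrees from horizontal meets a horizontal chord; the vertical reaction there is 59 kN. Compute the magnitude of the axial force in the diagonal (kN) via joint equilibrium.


At the joint, only the diagonal has a vertical component, so vertical equilibrium gives:
F * sin(60) = 59
F = 59 / sin(60)
= 59 / 0.866025
= 68.13 kN

68.13 kN


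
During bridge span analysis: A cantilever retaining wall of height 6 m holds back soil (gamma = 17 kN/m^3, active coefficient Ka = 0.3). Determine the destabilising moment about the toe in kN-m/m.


Pa = 0.5 * Ka * gamma * H^2
= 0.5 * 0.3 * 17 * 6^2
= 91.8 kN/m
Arm = H / 3 = 6 / 3 = 2.0 m
Mo = Pa * arm = Pa * H / 3 = 91.8 * 6 / 3 = 183.6 kN-m/m

183.6 kN-m/m


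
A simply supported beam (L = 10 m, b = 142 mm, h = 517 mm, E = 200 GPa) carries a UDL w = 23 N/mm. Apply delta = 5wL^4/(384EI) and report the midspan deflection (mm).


I = 142 * 517^3 / 12 = 1635229553.83 mm^4
L = 10000.0 mm, w = 23 N/mm, E = 200000.0 MPa
delta = 5 * w * L^4 / (384 * E * I)
= 5 * 23 * 10000.0^4 / (384 * 200000.0 * 1635229553.83)
= 9.1571 mm

9.1571 mm


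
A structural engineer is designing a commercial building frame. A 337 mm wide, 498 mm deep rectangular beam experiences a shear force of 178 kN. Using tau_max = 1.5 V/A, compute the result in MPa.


A = b * h = 337 * 498 = 167826 mm^2
V = 178 kN = 178000.0 N
tau_max = 1.5 * V / A = 1.5 * 178000.0 / 167826
= 1.5909 MPa

1.5909 MPa


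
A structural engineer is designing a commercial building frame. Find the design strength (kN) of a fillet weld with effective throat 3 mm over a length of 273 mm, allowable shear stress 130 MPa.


Strength = throat * length * allowable stress
= 3 * 273 * 130 N
= 106470 N
= 106.47 kN

106.47 kN


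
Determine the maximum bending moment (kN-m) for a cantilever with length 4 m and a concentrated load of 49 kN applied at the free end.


For a cantilever with a point load at the free end:
M_max = P * L = 49 * 4 = 196 kN-m

196 kN-m


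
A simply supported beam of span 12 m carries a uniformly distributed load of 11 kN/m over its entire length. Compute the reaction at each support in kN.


Total load = w * L = 11 * 12 = 132 kN
By symmetry, each reaction R = total / 2 = 132 / 2 = 66.0 kN

66.0 kN


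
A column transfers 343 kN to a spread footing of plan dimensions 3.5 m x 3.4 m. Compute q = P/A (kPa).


A = 3.5 * 3.4 = 11.9 m^2
q = P / A = 343 / 11.9
= 28.8235 kPa

28.8235 kPa


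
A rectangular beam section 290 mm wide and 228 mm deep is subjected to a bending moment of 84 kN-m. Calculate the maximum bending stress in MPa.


I = b * h^3 / 12 = 290 * 228^3 / 12 = 286431840.0 mm^4
y = h / 2 = 228 / 2 = 114.0 mm
M = 84 kN-m = 84000000.0 N-mm
sigma = M * y / I = 84000000.0 * 114.0 / 286431840.0
= 33.43 MPa

33.43 MPa


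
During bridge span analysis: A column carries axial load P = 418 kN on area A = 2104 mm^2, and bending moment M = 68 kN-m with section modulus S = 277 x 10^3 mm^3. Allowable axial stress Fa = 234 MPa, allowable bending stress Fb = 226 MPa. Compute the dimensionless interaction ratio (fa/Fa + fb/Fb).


f_a = P / A = 418000.0 / 2104 = 198.6692 MPa
f_b = M / S = 68000000.0 / 277000.0 = 245.4874 MPa
Ratio = f_a / Fa + f_b / Fb
= 198.6692 / 234 + 245.4874 / 226
= 1.9352 (dimensionless)

1.9352 (dimensionless)


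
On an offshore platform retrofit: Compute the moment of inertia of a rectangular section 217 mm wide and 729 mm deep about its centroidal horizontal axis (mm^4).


I = b * h^3 / 12
= 217 * 729^3 / 12
= 217 * 387420489 / 12
= 7005853842.75 mm^4

7005853842.75 mm^4


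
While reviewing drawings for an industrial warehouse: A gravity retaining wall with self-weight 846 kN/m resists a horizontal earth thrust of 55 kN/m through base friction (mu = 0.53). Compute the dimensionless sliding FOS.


Resisting force = mu * W = 0.53 * 846 = 448.38 kN/m
FOS = Resisting / Driving = 448.38 / 55
= 8.1524 (dimensionless)

8.1524 (dimensionless)


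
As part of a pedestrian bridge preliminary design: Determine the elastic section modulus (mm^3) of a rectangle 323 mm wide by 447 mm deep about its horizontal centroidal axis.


S = b * h^2 / 6
= 323 * 447^2 / 6
= 323 * 199809 / 6
= 10756384.5 mm^3

10756384.5 mm^3


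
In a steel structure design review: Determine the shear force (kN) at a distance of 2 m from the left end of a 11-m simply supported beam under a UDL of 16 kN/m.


R_A = w * L / 2 = 16 * 11 / 2 = 88.0 kN
V(x) = R_A - w * x = 88.0 - 16 * 2
= 56.0 kN

56.0 kN


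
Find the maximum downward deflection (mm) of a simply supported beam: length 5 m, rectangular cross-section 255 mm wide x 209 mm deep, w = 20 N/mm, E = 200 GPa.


I = 255 * 209^3 / 12 = 193998241.25 mm^4
L = 5000.0 mm, w = 20 N/mm, E = 200000.0 MPa
delta = 5 * w * L^4 / (384 * E * I)
= 5 * 20 * 5000.0^4 / (384 * 200000.0 * 193998241.25)
= 4.1949 mm

4.1949 mm


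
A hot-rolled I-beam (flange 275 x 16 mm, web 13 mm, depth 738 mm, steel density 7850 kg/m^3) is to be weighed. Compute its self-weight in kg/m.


A_flanges = 2 * 275 * 16 = 8800 mm^2
A_web = (738 - 2 * 16) * 13 = 9178 mm^2
A_total = 8800 + 9178 = 17978 mm^2 = 0.017978 m^2
Weight = rho * A = 7850 * 0.017978 = 141.1273 kg/m

141.1273 kg/m


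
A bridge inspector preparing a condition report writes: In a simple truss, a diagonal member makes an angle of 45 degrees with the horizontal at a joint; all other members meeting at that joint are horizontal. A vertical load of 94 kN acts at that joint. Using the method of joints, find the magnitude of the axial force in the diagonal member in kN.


At the joint, only the diagonal has a vertical component, so vertical equilibrium gives:
F * sin(45) = 94
F = 94 / sin(45)
= 94 / 0.707107
= 132.94 kN

132.94 kN


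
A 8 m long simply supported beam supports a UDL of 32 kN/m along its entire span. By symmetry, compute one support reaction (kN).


Total load = w * L = 32 * 8 = 256 kN
By symmetry, each reaction R = total / 2 = 256 / 2 = 128.0 kN

128.0 kN


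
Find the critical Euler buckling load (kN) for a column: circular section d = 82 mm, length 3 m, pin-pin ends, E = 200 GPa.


I = pi * d^4 / 64 = 2219347.5 mm^4
L = 3000.0 mm
P_cr = pi^2 * E * I / L^2
= 9.8696 * 200000.0 * 2219347.5 / 3000.0^2
= 486757.37 N = 486.7574 kN

486.7574 kN


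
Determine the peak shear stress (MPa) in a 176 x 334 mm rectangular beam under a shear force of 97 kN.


A = b * h = 176 * 334 = 58784 mm^2
V = 97 kN = 97000.0 N
tau_max = 1.5 * V / A = 1.5 * 97000.0 / 58784
= 2.4752 MPa

2.4752 MPa


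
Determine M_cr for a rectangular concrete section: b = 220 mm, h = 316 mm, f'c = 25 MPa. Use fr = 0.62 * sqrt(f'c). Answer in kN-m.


fr = 0.62 * sqrt(25) = 0.62 * 5.0 = 3.1 MPa
I = 220 * 316^3 / 12 = 578499093.33 mm^4
y_t = 158.0 mm
M_cr = fr * I / y_t = 3.1 * 578499093.33 / 158.0 N-mm
= 11.3503 kN-m

11.3503 kN-m


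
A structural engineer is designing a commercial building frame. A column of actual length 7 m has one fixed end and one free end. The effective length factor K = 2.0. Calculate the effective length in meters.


L_eff = K * L
= 2.0 * 7
= 14.0 m

14.0 m


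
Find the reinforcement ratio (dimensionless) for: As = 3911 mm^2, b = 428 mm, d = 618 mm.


rho = As / (b * d)
= 3911 / (428 * 618)
= 3911 / 264504
= 0.014786 (dimensionless)

0.014786 (dimensionless)


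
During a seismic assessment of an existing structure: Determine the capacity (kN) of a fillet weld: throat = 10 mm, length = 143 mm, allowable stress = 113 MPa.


Strength = throat * length * allowable stress
= 10 * 143 * 113 N
= 161590 N
= 161.59 kN

161.59 kN


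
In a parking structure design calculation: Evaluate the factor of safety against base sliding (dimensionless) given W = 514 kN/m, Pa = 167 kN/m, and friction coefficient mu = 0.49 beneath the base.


Resisting force = mu * W = 0.49 * 514 = 251.86 kN/m
FOS = Resisting / Driving = 251.86 / 167
= 1.5081 (dimensionless)

1.5081 (dimensionless)


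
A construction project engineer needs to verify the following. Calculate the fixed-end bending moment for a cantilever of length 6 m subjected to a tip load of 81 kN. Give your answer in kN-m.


For a cantilever with a point load at the free end:
M_max = P * L = 81 * 6 = 486 kN-m

486 kN-m


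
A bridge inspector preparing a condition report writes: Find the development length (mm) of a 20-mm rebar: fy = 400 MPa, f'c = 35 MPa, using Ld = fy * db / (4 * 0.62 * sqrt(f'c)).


Ld = (fy * db) / (4 * 0.62 * sqrt(f'c))
= (400 * 20) / (4 * 0.62 * sqrt(35))
= 8000 / 14.6719
= 545.26 mm

545.26 mm


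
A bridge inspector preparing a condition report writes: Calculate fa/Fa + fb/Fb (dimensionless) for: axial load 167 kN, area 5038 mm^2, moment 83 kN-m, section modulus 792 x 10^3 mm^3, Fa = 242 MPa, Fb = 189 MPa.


f_a = P / A = 167000.0 / 5038 = 33.1481 MPa
f_b = M / S = 83000000.0 / 792000.0 = 104.798 MPa
Ratio = f_a / Fa + f_b / Fb
= 33.1481 / 242 + 104.798 / 189
= 0.6915 (dimensionless)

0.6915 (dimensionless)


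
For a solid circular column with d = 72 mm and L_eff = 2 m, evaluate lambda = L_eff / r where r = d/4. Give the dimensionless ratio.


Radius of gyration r = d / 4 = 72 / 4 = 18.0 mm
L_eff = 2000.0 mm
Slenderness ratio = L / r = 2000.0 / 18.0 = 111.11 (dimensionless)

111.11 (dimensionless)


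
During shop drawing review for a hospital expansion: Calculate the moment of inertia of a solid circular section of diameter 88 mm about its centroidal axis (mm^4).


r = d / 2 = 88 / 2 = 44.0 mm
I = pi * r^4 / 4 = pi * 44.0^4 / 4
= 2943747.71 mm^4

2943747.71 mm^4


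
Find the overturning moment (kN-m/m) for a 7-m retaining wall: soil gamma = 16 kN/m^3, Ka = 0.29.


Pa = 0.5 * Ka * gamma * H^2
= 0.5 * 0.29 * 16 * 7^2
= 113.68 kN/m
Arm = H / 3 = 7 / 3 = 2.3333 m
Mo = Pa * arm = Pa * H / 3 = 113.68 * 7 / 3 = 265.2533 kN-m/m

265.2533 kN-m/m


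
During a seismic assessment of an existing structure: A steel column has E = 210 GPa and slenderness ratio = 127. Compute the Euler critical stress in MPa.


sigma_cr = pi^2 * E / lambda^2
= 9.8696 * 210000.0 / 127^2
= 9.8696 * 210000.0 / 16129
= 128.5025 MPa

128.5025 MPa


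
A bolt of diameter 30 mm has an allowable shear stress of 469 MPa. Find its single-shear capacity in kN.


A = pi * d^2 / 4 = pi * 30^2 / 4 = 706.8583 mm^2
V = f_v * A / 1000 = 469 * 706.8583 / 1000
= 331.5166 kN

331.5166 kN


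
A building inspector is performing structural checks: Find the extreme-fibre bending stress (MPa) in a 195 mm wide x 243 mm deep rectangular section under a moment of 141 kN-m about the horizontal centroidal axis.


I = b * h^3 / 12 = 195 * 243^3 / 12 = 233169738.75 mm^4
y = h / 2 = 243 / 2 = 121.5 mm
M = 141 kN-m = 141000000.0 N-mm
sigma = M * y / I = 141000000.0 * 121.5 / 233169738.75
= 73.47 MPa

73.47 MPa


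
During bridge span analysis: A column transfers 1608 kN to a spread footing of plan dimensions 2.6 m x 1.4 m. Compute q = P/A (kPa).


A = 2.6 * 1.4 = 3.64 m^2
q = P / A = 1608 / 3.64
= 441.7582 kPa

441.7582 kPa


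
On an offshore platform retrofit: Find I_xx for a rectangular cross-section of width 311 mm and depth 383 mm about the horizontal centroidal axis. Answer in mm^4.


I = b * h^3 / 12
= 311 * 383^3 / 12
= 311 * 56181887 / 12
= 1456047238.08 mm^4

1456047238.08 mm^4


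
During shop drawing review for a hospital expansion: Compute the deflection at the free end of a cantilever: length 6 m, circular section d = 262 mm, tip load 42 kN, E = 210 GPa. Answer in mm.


I = pi * d^4 / 64 = pi * 262^4 / 64 = 231299697.07 mm^4
L = 6000.0 mm, P = 42000.0 N, E = 210000.0 MPa
delta = P * L^3 / (3 * E * I)
= 42000.0 * 6000.0^3 / (3 * 210000.0 * 231299697.07)
= 62.2569 mm

62.2569 mm


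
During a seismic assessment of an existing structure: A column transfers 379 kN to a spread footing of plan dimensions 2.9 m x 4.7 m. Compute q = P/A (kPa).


A = 2.9 * 4.7 = 13.63 m^2
q = P / A = 379 / 13.63
= 27.8063 kPa

27.8063 kPa


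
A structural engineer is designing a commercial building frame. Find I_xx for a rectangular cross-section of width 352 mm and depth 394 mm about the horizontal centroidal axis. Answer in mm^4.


I = b * h^3 / 12
= 352 * 394^3 / 12
= 352 * 61162984 / 12
= 1794114197.33 mm^4

1794114197.33 mm^4


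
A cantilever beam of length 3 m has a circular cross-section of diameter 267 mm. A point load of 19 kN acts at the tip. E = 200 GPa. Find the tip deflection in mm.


I = pi * d^4 / 64 = pi * 267^4 / 64 = 249468056.8 mm^4
L = 3000.0 mm, P = 19000.0 N, E = 200000.0 MPa
delta = P * L^3 / (3 * E * I)
= 19000.0 * 3000.0^3 / (3 * 200000.0 * 249468056.8)
= 3.4273 mm

3.4273 mm


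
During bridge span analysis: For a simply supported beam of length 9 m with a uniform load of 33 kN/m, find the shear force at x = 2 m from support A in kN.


R_A = w * L / 2 = 33 * 9 / 2 = 148.5 kN
V(x) = R_A - w * x = 148.5 - 33 * 2
= 82.5 kN

82.5 kN


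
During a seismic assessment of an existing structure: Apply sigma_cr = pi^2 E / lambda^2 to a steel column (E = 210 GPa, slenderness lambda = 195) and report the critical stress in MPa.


sigma_cr = pi^2 * E / lambda^2
= 9.8696 * 210000.0 / 195^2
= 9.8696 * 210000.0 / 38025
= 54.5067 MPa

54.5067 MPa


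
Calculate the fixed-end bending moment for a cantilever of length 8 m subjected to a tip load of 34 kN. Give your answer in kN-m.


For a cantilever with a point load at the free end:
M_max = P * L = 34 * 8 = 272 kN-m

272 kN-m


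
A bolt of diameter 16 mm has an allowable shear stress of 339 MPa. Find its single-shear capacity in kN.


A = pi * d^2 / 4 = pi * 16^2 / 4 = 201.0619 mm^2
V = f_v * A / 1000 = 339 * 201.0619 / 1000
= 68.16 kN

68.16 kN


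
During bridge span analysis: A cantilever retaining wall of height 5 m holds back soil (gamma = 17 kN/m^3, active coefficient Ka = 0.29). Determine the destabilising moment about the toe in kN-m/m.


Pa = 0.5 * Ka * gamma * H^2
= 0.5 * 0.29 * 17 * 5^2
= 61.625 kN/m
Arm = H / 3 = 5 / 3 = 1.6667 m
Mo = Pa * arm = Pa * H / 3 = 61.625 * 5 / 3 = 102.7083 kN-m/m

102.7083 kN-m/m


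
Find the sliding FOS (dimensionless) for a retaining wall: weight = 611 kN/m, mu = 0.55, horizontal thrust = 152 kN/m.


Resisting force = mu * W = 0.55 * 611 = 336.05 kN/m
FOS = Resisting / Driving = 336.05 / 152
= 2.2109 (dimensionless)

2.2109 (dimensionless)


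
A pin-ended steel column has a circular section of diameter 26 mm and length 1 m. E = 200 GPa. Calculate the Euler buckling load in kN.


I = pi * d^4 / 64 = 22431.76 mm^4
L = 1000.0 mm
P_cr = pi^2 * E * I / L^2
= 9.8696 * 200000.0 * 22431.76 / 1000.0^2
= 44278.51 N = 44.2785 kN

44.2785 kN


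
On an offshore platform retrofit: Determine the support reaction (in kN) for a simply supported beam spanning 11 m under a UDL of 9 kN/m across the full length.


Total load = w * L = 9 * 11 = 99 kN
By symmetry, each reaction R = total / 2 = 99 / 2 = 49.5 kN

49.5 kN


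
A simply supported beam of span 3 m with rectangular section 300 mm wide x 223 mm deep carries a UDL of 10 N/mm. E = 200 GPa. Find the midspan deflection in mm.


I = 300 * 223^3 / 12 = 277239175.0 mm^4
L = 3000.0 mm, w = 10 N/mm, E = 200000.0 MPa
delta = 5 * w * L^4 / (384 * E * I)
= 5 * 10 * 3000.0^4 / (384 * 200000.0 * 277239175.0)
= 0.1902 mm

0.1902 mm


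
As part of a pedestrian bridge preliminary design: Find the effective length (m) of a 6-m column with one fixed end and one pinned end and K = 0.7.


L_eff = K * L
= 0.7 * 6
= 4.2 m

4.2 m


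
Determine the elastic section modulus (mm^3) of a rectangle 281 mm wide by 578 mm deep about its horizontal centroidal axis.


S = b * h^2 / 6
= 281 * 578^2 / 6
= 281 * 334084 / 6
= 15646267.33 mm^3

15646267.33 mm^3


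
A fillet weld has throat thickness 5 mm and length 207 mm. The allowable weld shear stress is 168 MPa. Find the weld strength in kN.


Strength = throat * length * allowable stress
= 5 * 207 * 168 N
= 173880 N
= 173.88 kN

173.88 kN


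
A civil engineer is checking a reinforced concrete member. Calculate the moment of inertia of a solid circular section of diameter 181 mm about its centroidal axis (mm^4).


r = d / 2 = 181 / 2 = 90.5 mm
I = pi * r^4 / 4 = pi * 90.5^4 / 4
= 52684662.0 mm^4

52684662.0 mm^4


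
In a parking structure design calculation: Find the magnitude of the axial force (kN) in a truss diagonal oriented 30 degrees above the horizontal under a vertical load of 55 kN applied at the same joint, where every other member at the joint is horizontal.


At the joint, only the diagonal has a vertical component, so vertical equilibrium gives:
F * sin(30) = 55
F = 55 / sin(30)
= 55 / 0.5
= 110.0 kN

110.0 kN


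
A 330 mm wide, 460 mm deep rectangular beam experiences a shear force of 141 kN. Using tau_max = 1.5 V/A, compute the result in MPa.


A = b * h = 330 * 460 = 151800 mm^2
V = 141 kN = 141000.0 N
tau_max = 1.5 * V / A = 1.5 * 141000.0 / 151800
= 1.3933 MPa

1.3933 MPa


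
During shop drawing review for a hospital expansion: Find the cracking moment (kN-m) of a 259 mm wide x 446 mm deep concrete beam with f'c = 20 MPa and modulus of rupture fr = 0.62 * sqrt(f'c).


fr = 0.62 * sqrt(20) = 0.62 * 4.4721 = 2.7727 MPa
I = 259 * 446^3 / 12 = 1914798568.67 mm^4
y_t = 223.0 mm
M_cr = fr * I / y_t = 2.7727 * 1914798568.67 / 223.0 N-mm
= 23.8081 kN-m

23.8081 kN-m


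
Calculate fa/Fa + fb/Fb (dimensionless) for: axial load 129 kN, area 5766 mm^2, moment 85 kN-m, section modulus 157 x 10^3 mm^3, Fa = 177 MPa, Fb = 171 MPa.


f_a = P / A = 129000.0 / 5766 = 22.3725 MPa
f_b = M / S = 85000000.0 / 157000.0 = 541.4013 MPa
Ratio = f_a / Fa + f_b / Fb
= 22.3725 / 177 + 541.4013 / 171
= 3.2925 (dimensionless)

3.2925 (dimensionless)


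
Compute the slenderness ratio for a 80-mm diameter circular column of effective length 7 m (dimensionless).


Radius of gyration r = d / 4 = 80 / 4 = 20.0 mm
L_eff = 7000.0 mm
Slenderness ratio = L / r = 7000.0 / 20.0 = 350.0 (dimensionless)

350.0 (dimensionless)


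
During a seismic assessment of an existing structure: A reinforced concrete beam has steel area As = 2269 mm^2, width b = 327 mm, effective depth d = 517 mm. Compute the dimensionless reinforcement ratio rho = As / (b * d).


rho = As / (b * d)
= 2269 / (327 * 517)
= 2269 / 169059
= 0.013421 (dimensionless)

0.013421 (dimensionless)


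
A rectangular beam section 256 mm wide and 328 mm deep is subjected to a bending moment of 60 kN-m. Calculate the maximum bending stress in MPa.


I = b * h^3 / 12 = 256 * 328^3 / 12 = 752801109.33 mm^4
y = h / 2 = 328 / 2 = 164.0 mm
M = 60 kN-m = 60000000.0 N-mm
sigma = M * y / I = 60000000.0 * 164.0 / 752801109.33
= 13.07 MPa

13.07 MPa


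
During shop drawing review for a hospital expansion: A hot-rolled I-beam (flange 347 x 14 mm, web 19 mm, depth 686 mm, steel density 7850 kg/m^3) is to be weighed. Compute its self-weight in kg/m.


A_flanges = 2 * 347 * 14 = 9716 mm^2
A_web = (686 - 2 * 14) * 19 = 12502 mm^2
A_total = 9716 + 12502 = 22218 mm^2 = 0.022218 m^2
Weight = rho * A = 7850 * 0.022218 = 174.4113 kg/m

174.4113 kg/m


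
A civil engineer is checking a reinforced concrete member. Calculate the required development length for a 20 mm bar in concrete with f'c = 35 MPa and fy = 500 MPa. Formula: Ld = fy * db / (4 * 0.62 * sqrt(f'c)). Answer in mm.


Ld = (fy * db) / (4 * 0.62 * sqrt(f'c))
= (500 * 20) / (4 * 0.62 * sqrt(35))
= 10000 / 14.6719
= 681.58 mm

681.58 mm


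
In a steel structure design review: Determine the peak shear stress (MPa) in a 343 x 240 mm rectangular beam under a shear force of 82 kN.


A = b * h = 343 * 240 = 82320 mm^2
V = 82 kN = 82000.0 N
tau_max = 1.5 * V / A = 1.5 * 82000.0 / 82320
= 1.4942 MPa

1.4942 MPa


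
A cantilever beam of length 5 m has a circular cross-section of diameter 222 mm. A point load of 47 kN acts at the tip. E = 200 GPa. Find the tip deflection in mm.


I = pi * d^4 / 64 = pi * 222^4 / 64 = 119228971.19 mm^4
L = 5000.0 mm, P = 47000.0 N, E = 200000.0 MPa
delta = P * L^3 / (3 * E * I)
= 47000.0 * 5000.0^3 / (3 * 200000.0 * 119228971.19)
= 82.1249 mm

82.1249 mm


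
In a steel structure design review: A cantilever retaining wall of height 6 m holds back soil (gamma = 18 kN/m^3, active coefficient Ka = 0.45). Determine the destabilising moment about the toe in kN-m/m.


Pa = 0.5 * Ka * gamma * H^2
= 0.5 * 0.45 * 18 * 6^2
= 145.8 kN/m
Arm = H / 3 = 6 / 3 = 2.0 m
Mo = Pa * arm = Pa * H / 3 = 145.8 * 6 / 3 = 291.6 kN-m/m

291.6 kN-m/m


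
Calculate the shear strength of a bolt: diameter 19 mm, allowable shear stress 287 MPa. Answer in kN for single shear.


A = pi * d^2 / 4 = pi * 19^2 / 4 = 283.5287 mm^2
V = f_v * A / 1000 = 287 * 283.5287 / 1000
= 81.3727 kN

81.3727 kN


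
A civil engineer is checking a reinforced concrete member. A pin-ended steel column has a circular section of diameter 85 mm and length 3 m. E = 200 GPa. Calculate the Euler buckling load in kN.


I = pi * d^4 / 64 = 2562392.19 mm^4
L = 3000.0 mm
P_cr = pi^2 * E * I / L^2
= 9.8696 * 200000.0 * 2562392.19 / 3000.0^2
= 561995.49 N = 561.9955 kN

561.9955 kN


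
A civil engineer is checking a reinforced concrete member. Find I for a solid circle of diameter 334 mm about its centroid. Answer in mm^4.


r = d / 2 = 334 / 2 = 167.0 mm
I = pi * r^4 / 4 = pi * 167.0^4 / 4
= 610879802.01 mm^4

610879802.01 mm^4


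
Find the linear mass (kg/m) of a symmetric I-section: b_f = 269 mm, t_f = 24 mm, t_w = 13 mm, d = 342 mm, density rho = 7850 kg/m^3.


A_flanges = 2 * 269 * 24 = 12912 mm^2
A_web = (342 - 2 * 24) * 13 = 3822 mm^2
A_total = 12912 + 3822 = 16734 mm^2 = 0.016734 m^2
Weight = rho * A = 7850 * 0.016734 = 131.3619 kg/m

131.3619 kg/m


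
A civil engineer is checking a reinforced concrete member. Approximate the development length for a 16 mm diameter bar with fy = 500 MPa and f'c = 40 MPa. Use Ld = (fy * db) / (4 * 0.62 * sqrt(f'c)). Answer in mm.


Ld = (fy * db) / (4 * 0.62 * sqrt(f'c))
= (500 * 16) / (4 * 0.62 * sqrt(40))
= 8000 / 15.6849
= 510.04 mm

510.04 mm


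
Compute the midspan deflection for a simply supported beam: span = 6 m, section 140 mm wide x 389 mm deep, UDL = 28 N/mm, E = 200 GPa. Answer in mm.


I = 140 * 389^3 / 12 = 686745138.33 mm^4
L = 6000.0 mm, w = 28 N/mm, E = 200000.0 MPa
delta = 5 * w * L^4 / (384 * E * I)
= 5 * 28 * 6000.0^4 / (384 * 200000.0 * 686745138.33)
= 3.4401 mm

3.4401 mm


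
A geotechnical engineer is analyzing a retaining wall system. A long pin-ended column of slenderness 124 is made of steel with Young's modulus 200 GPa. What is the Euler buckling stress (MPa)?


sigma_cr = pi^2 * E / lambda^2
= 9.8696 * 200000.0 / 124^2
= 9.8696 * 200000.0 / 15376
= 128.3767 MPa

128.3767 MPa


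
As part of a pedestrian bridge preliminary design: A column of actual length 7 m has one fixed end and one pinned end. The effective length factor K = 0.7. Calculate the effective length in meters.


L_eff = K * L
= 0.7 * 7
= 4.9 m

4.9 m
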